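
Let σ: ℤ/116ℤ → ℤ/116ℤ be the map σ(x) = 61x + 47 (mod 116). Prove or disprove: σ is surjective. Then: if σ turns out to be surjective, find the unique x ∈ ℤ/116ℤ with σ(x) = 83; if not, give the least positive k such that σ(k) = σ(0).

12

Since gcd(61, 116) = 1, 61 is invertible modulo 116. Euclid's algorithm: 116 = 1·61 + 55, 61 = 1·55 + 6, 55 = 9·6 + 1; back-substituting gives 1 = 97·61 − 51·116, so 61⁻¹ ≡ 97 (mod 116).
Then y ↦ 97(y − 47) is a two-sided inverse to σ, so every y ∈ ℤ/116ℤ has a preimage.
Hence σ is surjective.
Since σ is surjective, we find σ⁻¹(83): we need 61x ≡ 83 − 47 ≡ 36 (mod 116). Using 61⁻¹ = 97: x ≡ 97·36 = 3492 = 30·116 + 12, so x = 12.
Check: σ(12) = 61·12 + 47 = 779 = 6·116 + 83 ≡ 83 (mod 116).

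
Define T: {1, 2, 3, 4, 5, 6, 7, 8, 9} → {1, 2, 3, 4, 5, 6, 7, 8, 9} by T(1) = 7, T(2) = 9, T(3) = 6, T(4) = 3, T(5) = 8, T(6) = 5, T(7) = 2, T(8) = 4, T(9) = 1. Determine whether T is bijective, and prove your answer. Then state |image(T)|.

The values 7, 9, 6, 3, 8, 5, 2, 4, 1 are a permutation of {1, 2, 3, 4, 5, 6, 7, 8, 9}: each element appears exactly once.
So T is injective and surjective, hence bijective.
The image of T is {1, 2, 3, 4, 5, 6, 7, 8, 9}, which has 9 elements.

9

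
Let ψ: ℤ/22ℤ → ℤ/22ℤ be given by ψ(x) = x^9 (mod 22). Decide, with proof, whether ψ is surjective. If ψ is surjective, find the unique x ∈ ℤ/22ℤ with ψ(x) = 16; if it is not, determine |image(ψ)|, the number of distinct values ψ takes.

Computing x^9 mod 22 for each x (by repeated squaring, reducing mod 22 at every step), the values ψ(0), ψ(1), …, ψ(21) are: 0, 1, 6, 15, 14, 9, 2, 19, 18, 5, 10, 11, 12, 17, 4, 3, 20, 13, 8, 7, 16, 21.
Every element of ℤ/22ℤ appears exactly once in this list, so ψ is a bijection, and in particular surjective.
Since ψ is surjective, we read off the preimage of 16 from the same table: ψ(20) = 16, so ψ⁻¹(16) = 20.

20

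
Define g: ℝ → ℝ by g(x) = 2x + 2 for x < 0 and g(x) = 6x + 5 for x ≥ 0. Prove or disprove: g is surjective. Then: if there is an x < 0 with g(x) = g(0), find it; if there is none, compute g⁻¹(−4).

-3

Both pieces are strictly increasing (slopes 2 and 6), so each is injective on its own interval.
The left piece maps (−∞, 0) onto (−∞, 2); the right piece maps [0, ∞) onto [5, ∞).
The union (−∞, 2) ∪ [5, ∞) omits the interval between 2 and 5; in particular 2 has no preimage. So g is not surjective.
Because the two images are disjoint, no x < 0 has g(x) = g(0), so we compute g⁻¹(−4): −4 lies in (−∞, 2), so solve 2x + 2 = −4: x = (−4 − 2)/2 = −3.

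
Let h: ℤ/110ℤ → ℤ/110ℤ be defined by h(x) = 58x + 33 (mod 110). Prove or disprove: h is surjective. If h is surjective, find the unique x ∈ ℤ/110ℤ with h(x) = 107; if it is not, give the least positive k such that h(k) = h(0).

55

Since gcd(58, 110) = 2, we have 58x ≡ 0 (mod 2) for all x, so h(x) ≡ 1 (mod 2).
But 0 ≢ 1 (mod 2), so 0 ∈ ℤ/110ℤ has no preimage. So h is not surjective.
Since h is not surjective, we find the least positive k with h(k) = h(0): this means 58k ≡ 0 (mod 110), i.e. 110 ∣ 58k. Since gcd(58, 110) = 2, dividing through by 2 this holds exactly when 55 ∣ 29k, and as gcd(29, 55) = 1, exactly when 55 ∣ k.
The smallest positive such k is 55.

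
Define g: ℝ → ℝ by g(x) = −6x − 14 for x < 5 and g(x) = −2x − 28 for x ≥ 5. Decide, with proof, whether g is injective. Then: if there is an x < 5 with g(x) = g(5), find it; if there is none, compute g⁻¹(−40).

4

Both pieces are strictly decreasing (slopes −6 and −2), so each is injective on its own interval.
The left piece maps (−∞, 5) onto (−44, ∞); the right piece maps [5, ∞) onto (−∞, −38].
These images overlap. In particular g(5) = −38 (right piece), and solving −6x − 14 = −38 on the left piece gives x = 4 < 5.
So g(4) = g(5) with 4 ≠ 5, and g is not injective. This x = 4 is the requested value below 5.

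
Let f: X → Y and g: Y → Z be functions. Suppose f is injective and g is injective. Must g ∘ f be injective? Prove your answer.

injective

Suppose (g ∘ f)(u) = (g ∘ f)(v), i.e. g(f(u)) = g(f(v)).
Since g is injective, f(u) = f(v). Since f is injective, u = v. Hence g ∘ f is injective.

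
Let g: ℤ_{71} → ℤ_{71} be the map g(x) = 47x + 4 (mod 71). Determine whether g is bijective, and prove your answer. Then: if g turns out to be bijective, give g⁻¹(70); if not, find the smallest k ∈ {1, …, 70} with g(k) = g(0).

15

If g(s) = g(t), then 47s ≡ 47t (mod 71). Because gcd(47, 71) = 1, we may cancel 47 to get s ≡ t (mod 71).
We now compute 47⁻¹ mod 71 explicitly. Euclid's algorithm: 71 = 1·47 + 24, 47 = 1·24 + 23, 24 = 1·23 + 1; back-substituting gives 1 = 68·47 − 45·71, so 47⁻¹ ≡ 68 (mod 71).
For any y ∈ ℤ_{71}, x = 68(y − 4) mod 71 satisfies g(x) = 47·68(y − 4) + 4 ≡ y (since 47·68 ≡ 1 mod 71). So every y has a preimage.
Therefore g is bijective.
Since g is bijective, we find g⁻¹(70): we need 47x ≡ 70 − 4 ≡ 66 (mod 71). Using 47⁻¹ = 68: x ≡ 68·66 = 4488 = 63·71 + 15, so x = 15.
Check: g(15) = 47·15 + 4 = 709 = 9·71 + 70 ≡ 70 (mod 71).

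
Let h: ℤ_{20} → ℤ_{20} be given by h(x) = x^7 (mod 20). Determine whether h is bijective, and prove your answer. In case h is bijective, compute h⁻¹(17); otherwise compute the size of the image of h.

15

h(0) = 0^7 = 0.
h(10): Repeated squaring mod 20: 10^1 ≡ 10, 10^2 ≡ 10² = 100 ≡ 0, 10^4 ≡ 0² = 0. Since 7 = 4 + 2 + 1, 10^7 ≡ 0·0·10: 0·0 = 0, then 0·10 = 0. So 10^7 ≡ 0 (mod 20).
So h(0) = h(10) = 0 while 0 ≠ 10, thus h is not injective, hence not bijective.
Since h is not bijective, we determine |image(h)|. Computing x^7 mod 20 for each x (by repeated squaring, reducing mod 20 at every step), the values h(0), h(1), …, h(19) are: 0, 1, 8, 7, 4, 5, 16, 3, 12, 9, 0, 11, 8, 17, 4, 15, 16, 13, 12, 19.
The distinct values are {0, 1, 3, 4, 5, 7, 8, 9, 11, 12, 13, 15, 16, 17, 19}; there are 15 of them.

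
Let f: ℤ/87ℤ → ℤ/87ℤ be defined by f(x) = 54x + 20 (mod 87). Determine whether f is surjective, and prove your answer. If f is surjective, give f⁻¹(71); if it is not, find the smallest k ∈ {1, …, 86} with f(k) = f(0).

29

Recall: f is surjective if every y in the codomain equals f(x) for some x in the domain.
Since gcd(54, 87) = 3, we have 54x ≡ 0 (mod 3) for all x, so f(x) ≡ 2 (mod 3).
But 0 ≢ 2 (mod 3), so 0 ∈ ℤ/87ℤ has no preimage. Therefore f is not surjective.
Since f is not surjective, we find the least positive k with f(k) = f(0): this means 54k ≡ 0 (mod 87), i.e. 87 ∣ 54k. Since gcd(54, 87) = 3, dividing through by 3 this holds exactly when 29 ∣ 18k, and as gcd(18, 29) = 1, exactly when 29 ∣ k.
The smallest positive such k is 29.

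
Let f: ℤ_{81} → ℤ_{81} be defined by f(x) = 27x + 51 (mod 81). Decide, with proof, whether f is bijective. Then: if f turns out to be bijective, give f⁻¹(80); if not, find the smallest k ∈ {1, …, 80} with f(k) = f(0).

By definition, f is injective when f(s) = f(t) forces s = t.
We have gcd(27, 81) = 27 > 1. Taking s = 0 and t = 3: f(0) = 51 and f(3) = 27·3 + 51 = 132 ≡ 51 (mod 81).
So f(0) = f(3) while 0 ≠ 3, thus f is not injective, hence not bijective.
Since f is not bijective, we find the least positive k with f(k) = f(0): this means 27k ≡ 0 (mod 81), i.e. 81 ∣ 27k. Since gcd(27, 81) = 27, dividing through by 27 this holds exactly when 3 ∣ k.
The smallest positive such k is 3.

3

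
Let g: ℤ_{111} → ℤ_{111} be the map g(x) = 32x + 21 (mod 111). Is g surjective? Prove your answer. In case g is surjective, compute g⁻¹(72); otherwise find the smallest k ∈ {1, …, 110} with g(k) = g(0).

12

Since gcd(32, 111) = 1, 32 is invertible modulo 111. Euclid's algorithm: 111 = 3·32 + 15, 32 = 2·15 + 2, 15 = 7·2 + 1; back-substituting gives 1 = 59·32 − 17·111, so 32⁻¹ ≡ 59 (mod 111).
Then y ↦ 59(y − 21) is a two-sided inverse to g, so every y ∈ ℤ_{111} has a preimage.
Hence g is surjective.
Since g is surjective, we find g⁻¹(72): we need 32x ≡ 72 − 21 ≡ 51 (mod 111). Using 32⁻¹ = 59: x ≡ 59·51 = 3009 = 27·111 + 12, so x = 12.
Check: g(12) = 32·12 + 21 = 405 = 3·111 + 72 ≡ 72 (mod 111).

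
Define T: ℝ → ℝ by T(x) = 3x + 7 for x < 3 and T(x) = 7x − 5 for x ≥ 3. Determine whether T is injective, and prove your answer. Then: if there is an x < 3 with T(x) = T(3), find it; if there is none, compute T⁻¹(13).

2

Both pieces are strictly increasing (slopes 3 and 7), so each is injective on its own interval.
The left piece maps (−∞, 3) onto (−∞, 16); the right piece maps [3, ∞) onto [16, ∞).
These images are disjoint, so no value is attained by both pieces. So T is injective.
Because the two images are disjoint, no x < 3 has T(x) = T(3), so we compute T⁻¹(13): 13 lies in (−∞, 16), so solve 3x + 7 = 13: x = (13 − 7)/3 = 2.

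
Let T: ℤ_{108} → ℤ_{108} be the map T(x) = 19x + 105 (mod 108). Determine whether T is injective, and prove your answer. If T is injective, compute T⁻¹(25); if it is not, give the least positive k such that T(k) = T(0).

64

If T(x_1) = T(x_2), then 19x_1 ≡ 19x_2 (mod 108). Because gcd(19, 108) = 1, we may cancel 19 to get x_1 ≡ x_2 (mod 108).
Therefore T is injective.
We now compute 19⁻¹ mod 108 explicitly. Euclid's algorithm: 108 = 5·19 + 13, 19 = 1·13 + 6, 13 = 2·6 + 1; back-substituting gives 1 = 91·19 − 16·108, so 19⁻¹ ≡ 91 (mod 108).
Since T is injective, we compute T⁻¹(25): solve 19x + 105 ≡ 25 (mod 108), i.e. 19x ≡ 28 (mod 108).
Multiplying by 19⁻¹ = 91 gives x ≡ 91·28 = 2548 = 23·108 + 64 ≡ 64 (mod 108).
Check: T(64) = 19·64 + 105 = 1321 = 12·108 + 25 ≡ 25 (mod 108).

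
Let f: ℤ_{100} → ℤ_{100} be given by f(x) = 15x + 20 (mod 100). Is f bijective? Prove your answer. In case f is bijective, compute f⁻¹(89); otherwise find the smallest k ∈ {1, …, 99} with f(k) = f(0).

20

We have gcd(15, 100) = 5 > 1. Taking a = 0 and b = 20: f(0) = 20 and f(20) = 15·20 + 20 = 320 ≡ 20 (mod 100).
So f(0) = f(20) while 0 ≠ 20, hence f is not injective, hence not bijective.
Since f is not bijective, we find the least positive k with f(k) = f(0): this means 15k ≡ 0 (mod 100), i.e. 100 ∣ 15k. Since gcd(15, 100) = 5, dividing through by 5 this holds exactly when 20 ∣ 3k, and as gcd(3, 20) = 1, exactly when 20 ∣ k.
The smallest positive such k is 20.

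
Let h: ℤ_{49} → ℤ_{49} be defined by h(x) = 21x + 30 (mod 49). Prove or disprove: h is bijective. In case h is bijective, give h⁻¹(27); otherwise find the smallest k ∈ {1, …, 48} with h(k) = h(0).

We have gcd(21, 49) = 7 > 1. Taking u = 0 and v = 7: h(0) = 30 and h(7) = 21·7 + 30 = 177 ≡ 30 (mod 49).
So h(0) = h(7) while 0 ≠ 7, so h is not injective, hence not bijective.
Since h is not bijective, we find the least positive k with h(k) = h(0): this means 21k ≡ 0 (mod 49), i.e. 49 ∣ 21k. Since gcd(21, 49) = 7, dividing through by 7 this holds exactly when 7 ∣ 3k, and as gcd(3, 7) = 1, exactly when 7 ∣ k.
The smallest positive such k is 7.

7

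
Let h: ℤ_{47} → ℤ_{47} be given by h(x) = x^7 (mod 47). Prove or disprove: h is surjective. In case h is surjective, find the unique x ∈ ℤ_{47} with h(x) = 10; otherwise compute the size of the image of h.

Since 47 is prime, the nonzero elements of ℤ_{47} form a cyclic group of order 46.
As gcd(7, 46) = 1, raising to the 7th power is a bijection on this group: if x_1^7 ≡ x_2^7 then (x_1x_2^{−1})^7 = 1, and the only element of order dividing gcd(7, 46) = 1 is 1, so x_1 = x_2.
With h(0) = 0 this makes h injective on all of ℤ_{47}, hence bijective (finite equal-size domain and codomain). In particular h is surjective.
Since h is surjective, we find the preimage of 10. The inverse of x ↦ x^7 on (ℤ_{47})^× is x ↦ x^33, because 7·33 = 231 = 5·46 + 1 ≡ 1 (mod 46) and x^{46} = 1 for x ≠ 0 (Fermat). So h⁻¹(10) = 10^33 mod 47.
Repeated squaring mod 47: 10^1 ≡ 10, 10^2 ≡ 10² = 100 ≡ 6, 10^4 ≡ 6² = 36, 10^8 ≡ 36² = 1296 ≡ 27, 10^16 ≡ 27² = 729 ≡ 24, 10^32 ≡ 24² = 576 ≡ 12. Since 33 = 32 + 1, 10^33 ≡ 12·10: 12·10 = 120 ≡ 26. So 10^33 ≡ 26 (mod 47).
Hence h⁻¹(10) = 26.

26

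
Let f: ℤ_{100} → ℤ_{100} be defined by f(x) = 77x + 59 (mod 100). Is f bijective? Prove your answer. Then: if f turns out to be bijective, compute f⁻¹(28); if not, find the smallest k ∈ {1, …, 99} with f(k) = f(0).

By definition, f is injective if f(a) = f(b) implies a = b.
Suppose f(a) = f(b) in ℤ_{100}. Then 77a + 59 ≡ 77b + 59 (mod 100), hence 77(a − b) ≡ 0 (mod 100).
Since gcd(77, 100) = 1, 77 is invertible modulo 100, therefore a − b ≡ 0 (mod 100), i.e. a = b.
We now compute 77⁻¹ mod 100 explicitly. Euclid's algorithm: 100 = 1·77 + 23, 77 = 3·23 + 8, 23 = 2·8 + 7, 8 = 1·7 + 1; back-substituting gives 1 = 13·77 − 10·100, so 77⁻¹ ≡ 13 (mod 100).
For any y ∈ ℤ_{100}, x = 13(y − 59) mod 100 satisfies f(x) = 77·13(y − 59) + 59 ≡ y (since 77·13 ≡ 1 mod 100). So every y has a preimage.
Thus f is bijective.
Since f is bijective, we find f⁻¹(28): we need 77x ≡ 28 − 59 ≡ 69 (mod 100). Using 77⁻¹ = 13: x ≡ 13·69 = 897 = 8·100 + 97, so x = 97.
Check: f(97) = 77·97 + 59 = 7528 = 75·100 + 28 ≡ 28 (mod 100).

97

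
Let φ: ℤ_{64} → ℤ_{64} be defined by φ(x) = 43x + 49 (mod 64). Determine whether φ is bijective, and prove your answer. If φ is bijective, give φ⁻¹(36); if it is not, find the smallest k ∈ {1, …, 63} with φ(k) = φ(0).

25

Recall: φ is injective if φ(u) = φ(v) implies u = v.
If φ(u) = φ(v), then 43u ≡ 43v (mod 64). Because gcd(43, 64) = 1, we may cancel 43 to get u ≡ v (mod 64).
We now compute 43⁻¹ mod 64 explicitly. Euclid's algorithm: 64 = 1·43 + 21, 43 = 2·21 + 1; back-substituting gives 1 = 3·43 − 2·64, so 43⁻¹ ≡ 3 (mod 64).
For any y ∈ ℤ_{64}, x = 3(y − 49) mod 64 satisfies φ(x) = 43·3(y − 49) + 49 ≡ y (since 43·3 ≡ 1 mod 64). So every y has a preimage.
So φ is bijective.
Since φ is bijective, we find φ⁻¹(36): we need 43x ≡ 36 − 49 ≡ 51 (mod 64). Using 43⁻¹ = 3: x ≡ 3·51 = 153 = 2·64 + 25, so x = 25.
Check: φ(25) = 43·25 + 49 = 1124 = 17·64 + 36 ≡ 36 (mod 64).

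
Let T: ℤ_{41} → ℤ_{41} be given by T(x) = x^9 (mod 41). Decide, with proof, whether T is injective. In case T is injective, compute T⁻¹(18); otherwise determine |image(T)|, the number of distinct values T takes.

Since 41 is prime, the nonzero elements of ℤ_{41} form a cyclic group of order 40.
As gcd(9, 40) = 1, raising to the 9th power is a bijection on this group: if u^9 ≡ v^9 then (uv^{−1})^9 = 1, and the only element of order dividing gcd(9, 40) = 1 is 1, so u = v.
With T(0) = 0 this makes T injective on all of ℤ_{41}, hence bijective (finite equal-size domain and codomain). In particular T is injective.
Since T is injective, we find the preimage of 18. The inverse of x ↦ x^9 on (ℤ_{41})^× is x ↦ x^9, because 9·9 = 81 = 2·40 + 1 ≡ 1 (mod 40) and x^{40} = 1 for x ≠ 0 (Fermat). So T⁻¹(18) = 18^9 mod 41.
Repeated squaring mod 41: 18^1 ≡ 18, 18^2 ≡ 18² = 324 ≡ 37, 18^4 ≡ 37² = 1369 ≡ 16, 18^8 ≡ 16² = 256 ≡ 10. Since 9 = 8 + 1, 18^9 ≡ 10·18: 10·18 = 180 ≡ 16. So 18^9 ≡ 16 (mod 41).
Hence T⁻¹(18) = 16.

16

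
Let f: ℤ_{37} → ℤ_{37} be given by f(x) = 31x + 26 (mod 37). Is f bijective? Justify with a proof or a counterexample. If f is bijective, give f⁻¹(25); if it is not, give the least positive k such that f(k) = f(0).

31

If f(u) = f(v), then 31u ≡ 31v (mod 37). Because gcd(31, 37) = 1, we may cancel 31 to get u ≡ v (mod 37).
We now compute 31⁻¹ mod 37 explicitly. Euclid's algorithm: 37 = 1·31 + 6, 31 = 5·6 + 1; back-substituting gives 1 = 6·31 − 5·37, so 31⁻¹ ≡ 6 (mod 37).
For any y ∈ ℤ_{37}, x = 6(y − 26) mod 37 satisfies f(x) = 31·6(y − 26) + 26 ≡ y (since 31·6 ≡ 1 mod 37). So every y has a preimage.
Thus f is bijective.
Since f is bijective, we compute f⁻¹(25): solve 31x + 26 ≡ 25 (mod 37), i.e. 31x ≡ 36 (mod 37).
Multiplying by 31⁻¹ = 6 gives x ≡ 6·36 = 216 = 5·37 + 31 ≡ 31 (mod 37).
Check: f(31) = 31·31 + 26 = 987 = 26·37 + 25 ≡ 25 (mod 37).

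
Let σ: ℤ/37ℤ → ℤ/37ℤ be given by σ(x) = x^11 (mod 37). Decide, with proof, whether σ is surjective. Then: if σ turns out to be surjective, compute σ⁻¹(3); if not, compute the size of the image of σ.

21

Since 37 is prime, the nonzero elements of ℤ/37ℤ form a cyclic group of order 36.
As gcd(11, 36) = 1, raising to the 11th power is a bijection on this group: if x_1^11 ≡ x_2^11 then (x_1x_2^{−1})^11 = 1, and the only element of order dividing gcd(11, 36) = 1 is 1, so x_1 = x_2.
With σ(0) = 0 this makes σ injective on all of ℤ/37ℤ, hence bijective (finite equal-size domain and codomain). In particular σ is surjective.
Since σ is surjective, we find the preimage of 3. The inverse of x ↦ x^11 on (ℤ/37ℤ)^× is x ↦ x^23, because 11·23 = 253 = 7·36 + 1 ≡ 1 (mod 36) and x^{36} = 1 for x ≠ 0 (Fermat). So σ⁻¹(3) = 3^23 mod 37.
Repeated squaring mod 37: 3^1 ≡ 3, 3^2 ≡ 3² = 9, 3^4 ≡ 9² = 81 ≡ 7, 3^8 ≡ 7² = 49 ≡ 12, 3^16 ≡ 12² = 144 ≡ 33. Since 23 = 16 + 4 + 2 + 1, 3^23 ≡ 33·7·9·3: 33·7 = 231 ≡ 9, then 9·9 = 81 ≡ 7, then 7·3 = 21. So 3^23 ≡ 21 (mod 37).
Hence σ⁻¹(3) = 21.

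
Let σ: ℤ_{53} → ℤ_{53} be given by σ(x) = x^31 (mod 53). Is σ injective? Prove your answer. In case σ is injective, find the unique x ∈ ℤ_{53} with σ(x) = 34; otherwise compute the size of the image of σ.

Since 53 is prime, the nonzero elements of ℤ_{53} form a cyclic group of order 52.
As gcd(31, 52) = 1, raising to the 31st power is a bijection on this group: if u^31 ≡ v^31 then (uv^{−1})^31 = 1, and the only element of order dividing gcd(31, 52) = 1 is 1, so u = v.
With σ(0) = 0 this makes σ injective on all of ℤ_{53}, hence bijective (finite equal-size domain and codomain). In particular σ is injective.
Since σ is injective, we find the preimage of 34. The inverse of x ↦ x^31 on (ℤ_{53})^× is x ↦ x^47, because 31·47 = 1457 = 28·52 + 1 ≡ 1 (mod 52) and x^{52} = 1 for x ≠ 0 (Fermat). So σ⁻¹(34) = 34^47 mod 53.
Repeated squaring mod 53: 34^1 ≡ 34, 34^2 ≡ 34² = 1156 ≡ 43, 34^4 ≡ 43² = 1849 ≡ 47, 34^8 ≡ 47² = 2209 ≡ 36, 34^16 ≡ 36² = 1296 ≡ 24, 34^32 ≡ 24² = 576 ≡ 46. Since 47 = 32 + 8 + 4 + 2 + 1, 34^47 ≡ 46·36·47·43·34: 46·36 = 1656 ≡ 13, then 13·47 = 611 ≡ 28, then 28·43 = 1204 ≡ 38, then 38·34 = 1292 ≡ 20. So 34^47 ≡ 20 (mod 53).
Hence σ⁻¹(34) = 20.

20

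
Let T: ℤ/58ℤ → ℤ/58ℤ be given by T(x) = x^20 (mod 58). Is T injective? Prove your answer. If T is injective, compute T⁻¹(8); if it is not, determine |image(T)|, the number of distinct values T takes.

T(3): Repeated squaring mod 58: 3^1 ≡ 3, 3^2 ≡ 3² = 9, 3^4 ≡ 9² = 81 ≡ 23, 3^8 ≡ 23² = 529 ≡ 7, 3^16 ≡ 7² = 49. Since 20 = 16 + 4, 3^20 ≡ 49·23: 49·23 = 1127 ≡ 25. So 3^20 ≡ 25 (mod 58).
T(7): Repeated squaring mod 58: 7^1 ≡ 7, 7^2 ≡ 7² = 49, 7^4 ≡ 49² = 2401 ≡ 23, 7^8 ≡ 23² = 529 ≡ 7, 7^16 ≡ 7² = 49. Since 20 = 16 + 4, 7^20 ≡ 49·23: 49·23 = 1127 ≡ 25. So 7^20 ≡ 25 (mod 58).
So T(3) = T(7) = 25 while 3 ≠ 7, thus T is not injective.
Since T is not injective, we determine |image(T)|. Computing x^20 mod 58 for each x (by repeated squaring, reducing mod 58 at every step), the values T(0), T(1), …, T(57) are: 0, 1, 52, 25, 36, 23, 24, 25, 16, 45, 36, 49, 30, 49, 24, 53, 20, 1, 20, 7, 16, 45, 54, 53, 52, 7, 54, 23, 30, 29, 30, 23, 54, 7, 52, 53, 54, 45, 16, 7, 20, 1, 20, 53, 24, 49, 30, 49, 36, 45, 16, 25, 24, 23, 36, 25, 52, 1.
The distinct values are {0, 1, 7, 16, 20, 23, 24, 25, 29, 30, 36, 45, 49, 52, 53, 54}; there are 16 of them.

16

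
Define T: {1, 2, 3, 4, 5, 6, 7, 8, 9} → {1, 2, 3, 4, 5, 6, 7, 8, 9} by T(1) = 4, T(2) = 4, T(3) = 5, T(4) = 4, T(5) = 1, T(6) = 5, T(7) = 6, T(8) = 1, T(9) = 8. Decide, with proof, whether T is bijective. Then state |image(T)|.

5

T(1) = 4 = T(2) with 1 ≠ 2, so T is not injective, hence not bijective.
The image of T is {1, 4, 5, 6, 8}, which has 5 elements.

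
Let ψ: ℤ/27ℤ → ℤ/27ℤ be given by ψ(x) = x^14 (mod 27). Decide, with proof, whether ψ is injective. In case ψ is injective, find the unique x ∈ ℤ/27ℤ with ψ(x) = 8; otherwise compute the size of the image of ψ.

10

ψ(0) = 0^14 = 0.
ψ(3): Repeated squaring mod 27: 3^1 ≡ 3, 3^2 ≡ 3² = 9, 3^4 ≡ 9² = 81 ≡ 0, 3^8 ≡ 0² = 0. Since 14 = 8 + 4 + 2, 3^14 ≡ 0·0·9: 0·0 = 0, then 0·9 = 0. So 3^14 ≡ 0 (mod 27).
So ψ(0) = ψ(3) = 0 while 0 ≠ 3, therefore ψ is not injective.
Since ψ is not injective, we determine |image(ψ)|. Computing x^14 mod 27 for each x (by repeated squaring, reducing mod 27 at every step), the values ψ(0), ψ(1), …, ψ(26) are: 0, 1, 22, 0, 25, 7, 0, 13, 10, 0, 19, 4, 0, 16, 16, 0, 4, 19, 0, 10, 13, 0, 7, 25, 0, 22, 1.
The distinct values are {0, 1, 4, 7, 10, 13, 16, 19, 22, 25}; there are 10 of them.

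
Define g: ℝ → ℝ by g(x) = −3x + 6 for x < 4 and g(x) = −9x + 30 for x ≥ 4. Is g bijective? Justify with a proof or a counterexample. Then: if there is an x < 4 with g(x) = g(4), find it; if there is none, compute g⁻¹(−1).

Both pieces are strictly decreasing (slopes −3 and −9), so each is injective on its own interval.
The left piece maps (−∞, 4) onto (−6, ∞); the right piece maps [4, ∞) onto (−∞, −6].
Since −6 = −6, the images partition ℝ: g is injective and surjective, hence bijective.
Because the two images are disjoint, no x < 4 has g(x) = g(4), so we compute g⁻¹(−1): −1 lies in (−6, ∞), so solve −3x + 6 = −1: x = (−1 − 6)/(−3) = 7/3.

7/3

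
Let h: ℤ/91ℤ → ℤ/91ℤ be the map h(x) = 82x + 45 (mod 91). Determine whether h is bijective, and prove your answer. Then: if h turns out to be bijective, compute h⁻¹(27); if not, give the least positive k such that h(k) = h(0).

Recall that h is injective when h(x_1) = h(x_2) forces x_1 = x_2.
Suppose h(x_1) = h(x_2) in ℤ/91ℤ. Then 82x_1 + 45 ≡ 82x_2 + 45 (mod 91), therefore 82(x_1 − x_2) ≡ 0 (mod 91).
Since gcd(82, 91) = 1, 82 is invertible modulo 91, therefore x_1 − x_2 ≡ 0 (mod 91), i.e. x_1 = x_2.
We now compute 82⁻¹ mod 91 explicitly. Euclid's algorithm: 91 = 1·82 + 9, 82 = 9·9 + 1; back-substituting gives 1 = 10·82 − 9·91, so 82⁻¹ ≡ 10 (mod 91).
Then y ↦ 10(y − 45) is a two-sided inverse to h, so every y ∈ ℤ/91ℤ has a preimage.
Hence h is bijective.
Since h is bijective, we compute h⁻¹(27): solve 82x + 45 ≡ 27 (mod 91), i.e. 82x ≡ 73 (mod 91).
Multiplying by 82⁻¹ = 10 gives x ≡ 10·73 = 730 = 8·91 + 2 ≡ 2 (mod 91).
Check: h(2) = 82·2 + 45 = 209 = 2·91 + 27 ≡ 27 (mod 91).

2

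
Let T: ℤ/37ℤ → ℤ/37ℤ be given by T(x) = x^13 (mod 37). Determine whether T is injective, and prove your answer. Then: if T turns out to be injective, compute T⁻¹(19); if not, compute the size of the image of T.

13

Since 37 is prime, the nonzero elements of ℤ/37ℤ form a cyclic group of order 36.
As gcd(13, 36) = 1, raising to the 13th power is a bijection on this group: if u^13 ≡ v^13 then (uv^{−1})^13 = 1, and the only element of order dividing gcd(13, 36) = 1 is 1, so u = v.
With T(0) = 0 this makes T injective on all of ℤ/37ℤ, hence bijective (finite equal-size domain and codomain). In particular T is injective.
Since T is injective, we find the preimage of 19. The inverse of x ↦ x^13 on (ℤ/37ℤ)^× is x ↦ x^25, because 13·25 = 325 = 9·36 + 1 ≡ 1 (mod 36) and x^{36} = 1 for x ≠ 0 (Fermat). So T⁻¹(19) = 19^25 mod 37.
Repeated squaring mod 37: 19^1 ≡ 19, 19^2 ≡ 19² = 361 ≡ 28, 19^4 ≡ 28² = 784 ≡ 7, 19^8 ≡ 7² = 49 ≡ 12, 19^16 ≡ 12² = 144 ≡ 33. Since 25 = 16 + 8 + 1, 19^25 ≡ 33·12·19: 33·12 = 396 ≡ 26, then 26·19 = 494 ≡ 13. So 19^25 ≡ 13 (mod 37).
Hence T⁻¹(19) = 13.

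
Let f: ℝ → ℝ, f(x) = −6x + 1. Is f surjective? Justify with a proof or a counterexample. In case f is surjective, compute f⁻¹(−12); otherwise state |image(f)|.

13/6

For any y ∈ ℝ, x = (y − 1)/(−6) satisfies f(x) = y.
Thus f is surjective.
Since f is surjective, we compute f⁻¹(−12) = (−12 − 1)/(−6) = 13/6.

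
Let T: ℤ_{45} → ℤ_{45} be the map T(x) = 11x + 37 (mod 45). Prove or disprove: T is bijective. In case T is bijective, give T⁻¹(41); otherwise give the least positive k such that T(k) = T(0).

Suppose T(s) = T(t) in ℤ_{45}. Then 11s + 37 ≡ 11t + 37 (mod 45), so 11(s − t) ≡ 0 (mod 45).
Since gcd(11, 45) = 1, 11 is invertible modulo 45, thus s − t ≡ 0 (mod 45), i.e. s = t.
We now compute 11⁻¹ mod 45 explicitly. Euclid's algorithm: 45 = 4·11 + 1; back-substituting gives 1 = 41·11 − 10·45, so 11⁻¹ ≡ 41 (mod 45).
Then y ↦ 41(y − 37) is a two-sided inverse to T, so every y ∈ ℤ_{45} has a preimage.
So T is bijective.
Since T is bijective, we find T⁻¹(41): we need 11x ≡ 41 − 37 ≡ 4 (mod 45). Using 11⁻¹ = 41: x ≡ 41·4 = 164 = 3·45 + 29, so x = 29.
Check: T(29) = 11·29 + 37 = 356 = 7·45 + 41 ≡ 41 (mod 45).

29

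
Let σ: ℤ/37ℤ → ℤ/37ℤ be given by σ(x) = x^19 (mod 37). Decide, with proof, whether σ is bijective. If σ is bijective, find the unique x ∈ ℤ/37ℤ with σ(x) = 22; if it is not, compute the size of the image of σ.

15

Since 37 is prime, the nonzero elements of ℤ/37ℤ form a cyclic group of order 36.
As gcd(19, 36) = 1, raising to the 19th power is a bijection on this group: if u^19 ≡ v^19 then (uv^{−1})^19 = 1, and the only element of order dividing gcd(19, 36) = 1 is 1, so u = v.
With σ(0) = 0 this makes σ injective on all of ℤ/37ℤ, hence bijective (finite equal-size domain and codomain). In particular σ is bijective.
Since σ is bijective, we find the preimage of 22. The inverse of x ↦ x^19 on (ℤ/37ℤ)^× is x ↦ x^19, because 19·19 = 361 = 10·36 + 1 ≡ 1 (mod 36) and x^{36} = 1 for x ≠ 0 (Fermat). So σ⁻¹(22) = 22^19 mod 37.
Repeated squaring mod 37: 22^1 ≡ 22, 22^2 ≡ 22² = 484 ≡ 3, 22^4 ≡ 3² = 9, 22^8 ≡ 9² = 81 ≡ 7, 22^16 ≡ 7² = 49 ≡ 12. Since 19 = 16 + 2 + 1, 22^19 ≡ 12·3·22: 12·3 = 36, then 36·22 = 792 ≡ 15. So 22^19 ≡ 15 (mod 37).
Hence σ⁻¹(22) = 15.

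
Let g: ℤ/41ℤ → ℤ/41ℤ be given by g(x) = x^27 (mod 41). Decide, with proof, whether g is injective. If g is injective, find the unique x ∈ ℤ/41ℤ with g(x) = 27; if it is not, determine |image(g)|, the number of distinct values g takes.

3

Since 41 is prime, the nonzero elements of ℤ/41ℤ form a cyclic group of order 40.
As gcd(27, 40) = 1, raising to the 27th power is a bijection on this group: if s^27 ≡ t^27 then (st^{−1})^27 = 1, and the only element of order dividing gcd(27, 40) = 1 is 1, so s = t.
With g(0) = 0 this makes g injective on all of ℤ/41ℤ, hence bijective (finite equal-size domain and codomain). In particular g is injective.
Since g is injective, we find the preimage of 27. The inverse of x ↦ x^27 on (ℤ/41ℤ)^× is x ↦ x^3, because 27·3 = 81 = 2·40 + 1 ≡ 1 (mod 40) and x^{40} = 1 for x ≠ 0 (Fermat). So g⁻¹(27) = 27^3 mod 41.
Repeated squaring mod 41: 27^1 ≡ 27, 27^2 ≡ 27² = 729 ≡ 32. Since 3 = 2 + 1, 27^3 ≡ 32·27: 32·27 = 864 ≡ 3. So 27^3 ≡ 3 (mod 41).
Hence g⁻¹(27) = 3.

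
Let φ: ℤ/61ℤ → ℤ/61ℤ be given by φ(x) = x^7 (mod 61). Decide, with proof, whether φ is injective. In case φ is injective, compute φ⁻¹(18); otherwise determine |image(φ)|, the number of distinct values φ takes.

54

Since 61 is prime, the nonzero elements of ℤ/61ℤ form a cyclic group of order 60.
As gcd(7, 60) = 1, raising to the 7th power is a bijection on this group: if u^7 ≡ v^7 then (uv^{−1})^7 = 1, and the only element of order dividing gcd(7, 60) = 1 is 1, so u = v.
With φ(0) = 0 this makes φ injective on all of ℤ/61ℤ, hence bijective (finite equal-size domain and codomain). In particular φ is injective.
Since φ is injective, we find the preimage of 18. The inverse of x ↦ x^7 on (ℤ/61ℤ)^× is x ↦ x^43, because 7·43 = 301 = 5·60 + 1 ≡ 1 (mod 60) and x^{60} = 1 for x ≠ 0 (Fermat). So φ⁻¹(18) = 18^43 mod 61.
Repeated squaring mod 61: 18^1 ≡ 18, 18^2 ≡ 18² = 324 ≡ 19, 18^4 ≡ 19² = 361 ≡ 56, 18^8 ≡ 56² = 3136 ≡ 25, 18^16 ≡ 25² = 625 ≡ 15, 18^32 ≡ 15² = 225 ≡ 42. Since 43 = 32 + 8 + 2 + 1, 18^43 ≡ 42·25·19·18: 42·25 = 1050 ≡ 13, then 13·19 = 247 ≡ 3, then 3·18 = 54. So 18^43 ≡ 54 (mod 61).
Hence φ⁻¹(18) = 54.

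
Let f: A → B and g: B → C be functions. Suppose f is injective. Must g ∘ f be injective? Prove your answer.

not injective

No. Take A = B = C = {0, 1}, f = identity (injective), and g(x) = 0 for every x.
Then (g ∘ f)(0) = 0 = (g ∘ f)(1) with 0 ≠ 1, so g ∘ f is not injective.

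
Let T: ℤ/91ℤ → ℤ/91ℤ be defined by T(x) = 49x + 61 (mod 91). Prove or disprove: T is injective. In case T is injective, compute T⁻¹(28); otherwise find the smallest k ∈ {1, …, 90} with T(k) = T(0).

13

We have gcd(49, 91) = 7 > 1. Taking s = 0 and t = 13: T(0) = 61 and T(13) = 49·13 + 61 = 698 ≡ 61 (mod 91).
So T(0) = T(13) while 0 ≠ 13, thus T is not injective.
Since T is not injective, we find the least positive k with T(k) = T(0): this means 49k ≡ 0 (mod 91), i.e. 91 ∣ 49k. Since gcd(49, 91) = 7, dividing through by 7 this holds exactly when 13 ∣ 7k, and as gcd(7, 13) = 1, exactly when 13 ∣ k.
The smallest positive such k is 13.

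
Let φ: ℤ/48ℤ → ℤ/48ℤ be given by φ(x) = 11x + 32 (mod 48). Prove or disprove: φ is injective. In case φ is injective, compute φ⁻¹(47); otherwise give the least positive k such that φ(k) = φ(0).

If φ(x_1) = φ(x_2), then 11x_1 ≡ 11x_2 (mod 48). Because gcd(11, 48) = 1, we may cancel 11 to get x_1 ≡ x_2 (mod 48).
Hence φ is injective.
We now compute 11⁻¹ mod 48 explicitly. Euclid's algorithm: 48 = 4·11 + 4, 11 = 2·4 + 3, 4 = 1·3 + 1; back-substituting gives 1 = 35·11 − 8·48, so 11⁻¹ ≡ 35 (mod 48).
Since φ is injective, we compute φ⁻¹(47): solve 11x + 32 ≡ 47 (mod 48), i.e. 11x ≡ 15 (mod 48).
Multiplying by 11⁻¹ = 35 gives x ≡ 35·15 = 525 = 10·48 + 45 ≡ 45 (mod 48).
Check: φ(45) = 11·45 + 32 = 527 = 10·48 + 47 ≡ 47 (mod 48).

45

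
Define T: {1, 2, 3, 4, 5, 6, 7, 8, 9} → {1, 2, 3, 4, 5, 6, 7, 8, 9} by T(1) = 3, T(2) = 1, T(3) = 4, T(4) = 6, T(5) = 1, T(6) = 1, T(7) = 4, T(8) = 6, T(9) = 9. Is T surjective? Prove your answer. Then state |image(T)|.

5

No element maps to 2, so T is not surjective.
The image of T is {1, 3, 4, 6, 9}, which has 5 elements.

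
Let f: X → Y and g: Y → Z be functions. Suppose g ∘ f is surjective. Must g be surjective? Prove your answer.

surjective

Let c ∈ Z. Since g ∘ f is surjective, some a ∈ X has g(f(a)) = c. Then b = f(a) ∈ Y satisfies g(b) = c. So g is surjective.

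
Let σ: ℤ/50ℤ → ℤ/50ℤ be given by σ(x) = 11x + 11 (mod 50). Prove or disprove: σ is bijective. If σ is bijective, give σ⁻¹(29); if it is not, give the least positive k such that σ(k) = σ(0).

Suppose σ(u) = σ(v) in ℤ/50ℤ. Then 11u + 11 ≡ 11v + 11 (mod 50), thus 11(u − v) ≡ 0 (mod 50).
Since gcd(11, 50) = 1, 11 is invertible modulo 50, hence u − v ≡ 0 (mod 50), i.e. u = v.
We now compute 11⁻¹ mod 50 explicitly. Euclid's algorithm: 50 = 4·11 + 6, 11 = 1·6 + 5, 6 = 1·5 + 1; back-substituting gives 1 = 41·11 − 9·50, so 11⁻¹ ≡ 41 (mod 50).
Then y ↦ 41(y − 11) is a two-sided inverse to σ, so every y ∈ ℤ/50ℤ has a preimage.
So σ is bijective.
Since σ is bijective, we compute σ⁻¹(29): solve 11x + 11 ≡ 29 (mod 50), i.e. 11x ≡ 18 (mod 50).
Multiplying by 11⁻¹ = 41 gives x ≡ 41·18 = 738 = 14·50 + 38 ≡ 38 (mod 50).
Check: σ(38) = 11·38 + 11 = 429 = 8·50 + 29 ≡ 29 (mod 50).

38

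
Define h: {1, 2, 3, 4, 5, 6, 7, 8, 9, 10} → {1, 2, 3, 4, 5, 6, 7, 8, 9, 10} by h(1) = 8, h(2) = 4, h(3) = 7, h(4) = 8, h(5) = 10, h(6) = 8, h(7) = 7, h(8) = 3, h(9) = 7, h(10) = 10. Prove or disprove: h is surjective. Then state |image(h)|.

No element maps to 1, so h is not surjective.
The image of h is {3, 4, 7, 8, 10}, which has 5 elements.

5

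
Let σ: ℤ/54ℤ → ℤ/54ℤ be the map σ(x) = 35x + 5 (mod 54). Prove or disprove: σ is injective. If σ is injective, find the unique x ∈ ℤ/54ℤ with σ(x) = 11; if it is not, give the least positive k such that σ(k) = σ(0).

48

Recall: σ is injective if σ(s) = σ(t) implies s = t.
Suppose σ(s) = σ(t) in ℤ/54ℤ. Then 35s + 5 ≡ 35t + 5 (mod 54), so 35(s − t) ≡ 0 (mod 54).
Since gcd(35, 54) = 1, 35 is invertible modulo 54, thus s − t ≡ 0 (mod 54), i.e. s = t.
Therefore σ is injective.
We now compute 35⁻¹ mod 54 explicitly. Euclid's algorithm: 54 = 1·35 + 19, 35 = 1·19 + 16, 19 = 1·16 + 3, 16 = 5·3 + 1; back-substituting gives 1 = 17·35 − 11·54, so 35⁻¹ ≡ 17 (mod 54).
Since σ is injective, we compute σ⁻¹(11): solve 35x + 5 ≡ 11 (mod 54), i.e. 35x ≡ 6 (mod 54).
Multiplying by 35⁻¹ = 17 gives x ≡ 17·6 = 102 = 1·54 + 48 ≡ 48 (mod 54).
Check: σ(48) = 35·48 + 5 = 1685 = 31·54 + 11 ≡ 11 (mod 54).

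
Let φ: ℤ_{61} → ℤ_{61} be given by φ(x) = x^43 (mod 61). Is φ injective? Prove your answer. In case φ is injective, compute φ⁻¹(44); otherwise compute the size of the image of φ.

Since 61 is prime, the nonzero elements of ℤ_{61} form a cyclic group of order 60.
As gcd(43, 60) = 1, raising to the 43rd power is a bijection on this group: if u^43 ≡ v^43 then (uv^{−1})^43 = 1, and the only element of order dividing gcd(43, 60) = 1 is 1, so u = v.
With φ(0) = 0 this makes φ injective on all of ℤ_{61}, hence bijective (finite equal-size domain and codomain). In particular φ is injective.
Since φ is injective, we find the preimage of 44. The inverse of x ↦ x^43 on (ℤ_{61})^× is x ↦ x^7, because 43·7 = 301 = 5·60 + 1 ≡ 1 (mod 60) and x^{60} = 1 for x ≠ 0 (Fermat). So φ⁻¹(44) = 44^7 mod 61.
Repeated squaring mod 61: 44^1 ≡ 44, 44^2 ≡ 44² = 1936 ≡ 45, 44^4 ≡ 45² = 2025 ≡ 12. Since 7 = 4 + 2 + 1, 44^7 ≡ 12·45·44: 12·45 = 540 ≡ 52, then 52·44 = 2288 ≡ 31. So 44^7 ≡ 31 (mod 61).
Hence φ⁻¹(44) = 31.

31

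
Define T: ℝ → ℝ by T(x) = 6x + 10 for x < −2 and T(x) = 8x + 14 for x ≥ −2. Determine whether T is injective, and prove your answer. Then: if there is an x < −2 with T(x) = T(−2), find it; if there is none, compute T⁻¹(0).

Both pieces are strictly increasing (slopes 6 and 8), so each is injective on its own interval.
The left piece maps (−∞, −2) onto (−∞, −2); the right piece maps [−2, ∞) onto [−2, ∞).
These images are disjoint, so no value is attained by both pieces. So T is injective.
Because the two images are disjoint, no x < −2 has T(x) = T(−2), so we compute T⁻¹(0): 0 lies in [−2, ∞), so solve 8x + 14 = 0: x = (0 − 14)/8 = −7/4.

-7/4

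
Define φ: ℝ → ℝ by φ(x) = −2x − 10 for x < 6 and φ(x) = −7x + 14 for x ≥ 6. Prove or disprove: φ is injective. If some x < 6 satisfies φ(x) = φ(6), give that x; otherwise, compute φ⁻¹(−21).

11/2

Both pieces are strictly decreasing (slopes −2 and −7), so each is injective on its own interval.
The left piece maps (−∞, 6) onto (−22, ∞); the right piece maps [6, ∞) onto (−∞, −28].
These images are disjoint, so no value is attained by both pieces. So φ is injective.
Because the two images are disjoint, no x < 6 has φ(x) = φ(6), so we compute φ⁻¹(−21): −21 lies in (−22, ∞), so solve −2x − 10 = −21: x = (−21 + 10)/(−2) = 11/2.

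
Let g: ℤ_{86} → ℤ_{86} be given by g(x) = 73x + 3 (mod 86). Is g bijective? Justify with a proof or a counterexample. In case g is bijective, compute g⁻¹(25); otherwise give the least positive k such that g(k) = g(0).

38

By definition, injectivity means: for all x_1, x_2 in the domain, g(x_1) = g(x_2) implies x_1 = x_2.
If g(x_1) = g(x_2), then 73x_1 ≡ 73x_2 (mod 86). Because gcd(73, 86) = 1, we may cancel 73 to get x_1 ≡ x_2 (mod 86).
We now compute 73⁻¹ mod 86 explicitly. Euclid's algorithm: 86 = 1·73 + 13, 73 = 5·13 + 8, 13 = 1·8 + 5, 8 = 1·5 + 3, 5 = 1·3 + 2, 3 = 1·2 + 1; back-substituting gives 1 = 33·73 − 28·86, so 73⁻¹ ≡ 33 (mod 86).
Then y ↦ 33(y − 3) is a two-sided inverse to g, so every y ∈ ℤ_{86} has a preimage.
Hence g is bijective.
Since g is bijective, we compute g⁻¹(25): solve 73x + 3 ≡ 25 (mod 86), i.e. 73x ≡ 22 (mod 86).
Multiplying by 73⁻¹ = 33 gives x ≡ 33·22 = 726 = 8·86 + 38 ≡ 38 (mod 86).
Check: g(38) = 73·38 + 3 = 2777 = 32·86 + 25 ≡ 25 (mod 86).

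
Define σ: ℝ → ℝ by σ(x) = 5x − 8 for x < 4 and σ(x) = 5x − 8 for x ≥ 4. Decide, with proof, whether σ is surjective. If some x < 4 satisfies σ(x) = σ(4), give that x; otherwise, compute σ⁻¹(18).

26/5

Both pieces are strictly increasing (slopes 5 and 5), so each is injective on its own interval.
The left piece maps (−∞, 4) onto (−∞, 12); the right piece maps [4, ∞) onto [12, ∞).
These images together cover ℝ, so σ is surjective.
Because the two images are disjoint, no x < 4 has σ(x) = σ(4), so we compute σ⁻¹(18): 18 lies in [12, ∞), so solve 5x − 8 = 18: x = (18 + 8)/5 = 26/5.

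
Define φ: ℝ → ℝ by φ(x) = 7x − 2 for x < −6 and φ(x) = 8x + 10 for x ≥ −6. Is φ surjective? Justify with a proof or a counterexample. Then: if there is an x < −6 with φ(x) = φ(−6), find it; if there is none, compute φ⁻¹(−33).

-43/8

Both pieces are strictly increasing (slopes 7 and 8), so each is injective on its own interval.
The left piece maps (−∞, −6) onto (−∞, −44); the right piece maps [−6, ∞) onto [−38, ∞).
The union (−∞, −44) ∪ [−38, ∞) omits the interval between −44 and −38; in particular −44 has no preimage. So φ is not surjective.
Because the two images are disjoint, no x < −6 has φ(x) = φ(−6), so we compute φ⁻¹(−33): −33 lies in [−38, ∞), so solve 8x + 10 = −33: x = (−33 − 10)/8 = −43/8.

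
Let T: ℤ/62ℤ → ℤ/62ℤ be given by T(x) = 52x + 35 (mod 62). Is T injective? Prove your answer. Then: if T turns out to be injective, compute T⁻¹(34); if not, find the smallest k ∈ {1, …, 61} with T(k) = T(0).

31

We have gcd(52, 62) = 2 > 1. Taking u = 0 and v = 31: T(0) = 35 and T(31) = 52·31 + 35 = 1647 ≡ 35 (mod 62).
So T(0) = T(31) while 0 ≠ 31, hence T is not injective.
Since T is not injective, we find the least positive k with T(k) = T(0): this means 52k ≡ 0 (mod 62), i.e. 62 ∣ 52k. Since gcd(52, 62) = 2, dividing through by 2 this holds exactly when 31 ∣ 26k, and as gcd(26, 31) = 1, exactly when 31 ∣ k.
The smallest positive such k is 31.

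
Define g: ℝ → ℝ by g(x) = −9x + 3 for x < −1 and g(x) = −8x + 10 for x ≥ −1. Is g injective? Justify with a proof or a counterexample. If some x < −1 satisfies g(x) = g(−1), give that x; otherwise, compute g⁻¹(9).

Both pieces are strictly decreasing (slopes −9 and −8), so each is injective on its own interval.
The left piece maps (−∞, −1) onto (12, ∞); the right piece maps [−1, ∞) onto (−∞, 18].
These images overlap. In particular g(−1) = 18 (right piece), and solving −9x + 3 = 18 on the left piece gives x = −5/3 < −1.
So g(−5/3) = g(−1) with −5/3 ≠ −1, and g is not injective. This x = −5/3 is the requested value below −1.

-5/3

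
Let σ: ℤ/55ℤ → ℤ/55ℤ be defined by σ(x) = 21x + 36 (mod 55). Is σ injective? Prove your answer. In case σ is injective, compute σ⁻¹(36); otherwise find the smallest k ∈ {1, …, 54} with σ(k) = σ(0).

0

Suppose σ(s) = σ(t) in ℤ/55ℤ. Then 21s + 36 ≡ 21t + 36 (mod 55), therefore 21(s − t) ≡ 0 (mod 55).
Since gcd(21, 55) = 1, 21 is invertible modulo 55, thus s − t ≡ 0 (mod 55), i.e. s = t.
So σ is injective.
We now compute 21⁻¹ mod 55 explicitly. Euclid's algorithm: 55 = 2·21 + 13, 21 = 1·13 + 8, 13 = 1·8 + 5, 8 = 1·5 + 3, 5 = 1·3 + 2, 3 = 1·2 + 1; back-substituting gives 1 = 21·21 − 8·55, so 21⁻¹ ≡ 21 (mod 55).
Since σ is injective, we compute σ⁻¹(36): solve 21x + 36 ≡ 36 (mod 55), i.e. 21x ≡ 0 (mod 55).
Multiplying by 21⁻¹ = 21 gives x ≡ 21·0 = 0 ≡ 0 (mod 55).
Check: σ(0) = 21·0 + 36 = 36 ≡ 36 (mod 55).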